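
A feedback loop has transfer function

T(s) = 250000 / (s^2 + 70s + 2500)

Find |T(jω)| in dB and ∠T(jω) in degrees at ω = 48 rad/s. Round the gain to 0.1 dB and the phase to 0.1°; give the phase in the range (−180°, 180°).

37.4 dB, -86.7°

At s = jω = j48:
quadratic: (j48)² + 70·j48 + 2500 = 196 + j3360 → |·| ≈ 3365.7, ∠ ≈ 86.66°
|T| = 250000 / 3365.7 ≈ 74.279
Gain = 20 log₁₀(74.279) ≈ 37.42 dB
∠T = 0.00° − 86.66° = -86.66°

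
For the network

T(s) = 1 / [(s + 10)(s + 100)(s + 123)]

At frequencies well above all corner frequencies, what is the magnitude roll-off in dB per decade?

-60 dB/decade

Each pole contributes −20 dB/decade at high frequency; each zero contributes +20 dB/decade.
Net: 0 zero(s) − 3 pole(s) → -60 dB/decade.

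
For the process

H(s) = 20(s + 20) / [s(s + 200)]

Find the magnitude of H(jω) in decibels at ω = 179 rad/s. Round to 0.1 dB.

At s = jω = j179:
zero (s+20): 20 + j179 → |·| = √(20²+179²) = √32441 ≈ 180.11, ∠ = arctan(179/20) ≈ 83.62°
pole (s+200): 200 + j179 → |·| = √(200²+179²) = √72041 ≈ 268.4, ∠ = arctan(179/200) ≈ 41.83°
pole at origin: |s| = 179, ∠ = 90.00° (in denominator)
|H| = 20 · 180.11 / 48044 ≈ 0.074977
Gain = 20 log₁₀(0.074977) ≈ -22.50 dB

-22.5 dB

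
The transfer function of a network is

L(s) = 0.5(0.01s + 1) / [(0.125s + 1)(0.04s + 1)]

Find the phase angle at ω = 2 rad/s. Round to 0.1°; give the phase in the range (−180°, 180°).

At ω = 2 rad/s:
zero (1 + j2·0.01) = 1 + j0.02 → |·| ≈ 1.0002, ∠ ≈ 1.15°
pole (1 + j2·0.125) = 1 + j0.25 → |·| ≈ 1.0308, ∠ ≈ 14.04°
pole (1 + j2·0.04) = 1 + j0.08 → |·| ≈ 1.0032, ∠ ≈ 4.57°
∠L = (1.15°) − (14.04° + 4.57°) = -17.46°

-17.5°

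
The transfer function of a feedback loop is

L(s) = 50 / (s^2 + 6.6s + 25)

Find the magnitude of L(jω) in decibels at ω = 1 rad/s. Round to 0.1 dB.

6.1 dB

At s = jω = j1:
quadratic: (j1)² + 6.6·j1 + 25 = 24 + j6.6 → |·| ≈ 24.891, ∠ ≈ 15.38°
|L| = 50 / 24.891 ≈ 2.0088
Gain = 20 log₁₀(2.0088) ≈ 6.06 dB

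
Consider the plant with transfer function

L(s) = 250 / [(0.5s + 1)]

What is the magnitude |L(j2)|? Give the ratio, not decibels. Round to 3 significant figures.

177

At ω = 2 rad/s:
pole (1 + j2·0.5) = 1 + j1 → |·| ≈ 1.4142, ∠ ≈ 45.00°
|L| = 250 · 1 / (1.4142) ≈ 176.78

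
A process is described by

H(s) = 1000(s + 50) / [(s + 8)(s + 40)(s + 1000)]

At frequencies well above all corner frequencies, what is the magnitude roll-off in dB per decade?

-40 dB/decade

Each pole contributes −20 dB/decade at high frequency; each zero contributes +20 dB/decade.
Net: 1 zero(s) − 3 pole(s) → -40 dB/decade.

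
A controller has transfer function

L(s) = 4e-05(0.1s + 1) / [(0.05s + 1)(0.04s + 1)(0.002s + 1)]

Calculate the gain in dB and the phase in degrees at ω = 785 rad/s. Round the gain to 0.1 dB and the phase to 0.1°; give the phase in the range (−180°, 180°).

-117.3 dB, -145.0°

At ω = 785 rad/s:
zero (1 + j785·0.1) = 1 + j78.5 → |·| ≈ 78.506, ∠ ≈ 89.27°
pole (1 + j785·0.05) = 1 + j39.25 → |·| ≈ 39.263, ∠ ≈ 88.54°
pole (1 + j785·0.04) = 1 + j31.4 → |·| ≈ 31.416, ∠ ≈ 88.18°
pole (1 + j785·0.002) = 1 + j1.57 → |·| ≈ 1.8614, ∠ ≈ 57.51°
|L| = 4e-05 · 78.506 / (39.263 · 31.416 · 1.8614) ≈ 1.3677e-06
Gain = 20 log₁₀(1.3677e-06) ≈ -117.28 dB
∠L = (89.27°) − (88.54° + 88.18° + 57.51°) = -144.96°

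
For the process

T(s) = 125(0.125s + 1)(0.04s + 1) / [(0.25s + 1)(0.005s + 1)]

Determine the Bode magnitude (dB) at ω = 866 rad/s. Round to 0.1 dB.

53.8 dB

At ω = 866 rad/s:
zero (1 + j866·0.125) = 1 + j108.25 → |·| ≈ 108.25, ∠ ≈ 89.47°
zero (1 + j866·0.04) = 1 + j34.64 → |·| ≈ 34.654, ∠ ≈ 88.35°
pole (1 + j866·0.25) = 1 + j216.5 → |·| ≈ 216.5, ∠ ≈ 89.74°
pole (1 + j866·0.005) = 1 + j4.33 → |·| ≈ 4.444, ∠ ≈ 77.00°
|T| = 125 · 108.25 · 34.654 / (216.5 · 4.444) ≈ 487.37
Gain = 20 log₁₀(487.37) ≈ 53.76 dB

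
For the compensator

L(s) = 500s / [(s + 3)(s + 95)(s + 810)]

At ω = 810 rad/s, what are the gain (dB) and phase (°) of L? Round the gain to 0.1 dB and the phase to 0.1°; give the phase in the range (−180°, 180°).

At s = jω = j810:
zero at origin: s = j810 → |·| = 810, ∠ = 90.00°
pole (s+3): 3 + j810 → |·| = √(3²+810²) = √656109 ≈ 810.01, ∠ = arctan(810/3) ≈ 89.79°
pole (s+95): 95 + j810 → |·| = √(95²+810²) = √665125 ≈ 815.55, ∠ = arctan(810/95) ≈ 83.31°
pole (s+810): 810 + j810 → |·| = √(810²+810²) = √1312200 ≈ 1145.5, ∠ = arctan(810/810) ≈ 45.00°
|L| = 500 · 810 / 7.5672e+08 ≈ 0.0005352
Gain = 20 log₁₀(0.0005352) ≈ -65.43 dB
∠L = 90.00° − 218.10° = -128.10°

-65.4 dB, -128.1°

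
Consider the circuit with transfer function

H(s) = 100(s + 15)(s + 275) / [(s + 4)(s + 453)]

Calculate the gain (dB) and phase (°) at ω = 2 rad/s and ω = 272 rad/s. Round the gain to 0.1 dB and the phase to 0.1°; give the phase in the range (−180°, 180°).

ω = 2: 46.3 dB, -18.8°; ω = 272: 37.3 dB, 11.4°

At s = jω = j2:
zero (s+15): 15 + j2 → |·| = √(15²+2²) = √229 ≈ 15.133, ∠ = arctan(2/15) ≈ 7.59°
zero (s+275): 275 + j2 → |·| = √(275²+2²) = √75629 ≈ 275.01, ∠ = arctan(2/275) ≈ 0.42°
pole (s+4): 4 + j2 → |·| = √(4²+2²) = √20 ≈ 4.4721, ∠ = arctan(2/4) ≈ 26.57°
pole (s+453): 453 + j2 → |·| = √(453²+2²) = √205213 ≈ 453, ∠ = arctan(2/453) ≈ 0.25°
|H| = 100 · 4161.7 / 2025.9 ≈ 205.42
Gain = 20 log₁₀(205.42) ≈ 46.25 dB
∠H = 8.01° − 26.82° = -18.81°

At s = jω = j272:
zero (s+15): 15 + j272 → |·| = √(15²+272²) = √74209 ≈ 272.41, ∠ = arctan(272/15) ≈ 86.84°
zero (s+275): 275 + j272 → |·| = √(275²+272²) = √149609 ≈ 386.79, ∠ = arctan(272/275) ≈ 44.69°
pole (s+4): 4 + j272 → |·| = √(4²+272²) = √74000 ≈ 272.03, ∠ = arctan(272/4) ≈ 89.16°
pole (s+453): 453 + j272 → |·| = √(453²+272²) = √279193 ≈ 528.39, ∠ = arctan(272/453) ≈ 30.98°
|H| = 100 · 1.0537e+05 / 1.4374e+05 ≈ 73.306
Gain = 20 log₁₀(73.306) ≈ 37.30 dB
∠H = 131.53° − 120.14° = 11.39°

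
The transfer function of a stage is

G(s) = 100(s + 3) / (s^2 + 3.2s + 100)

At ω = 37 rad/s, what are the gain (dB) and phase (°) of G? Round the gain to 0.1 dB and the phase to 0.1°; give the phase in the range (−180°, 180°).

9.3 dB, -89.3°

At s = jω = j37:
zero (s+3): 3 + j37 → |·| = √(3²+37²) = √1378 ≈ 37.121, ∠ = arctan(37/3) ≈ 85.36°
quadratic: (j37)² + 3.2·j37 + 100 = -1269 + j118.4 → |·| ≈ 1274.5, ∠ ≈ 174.67°
|G| = 100 · 37.121 / 1274.5 ≈ 2.9126
Gain = 20 log₁₀(2.9126) ≈ 9.29 dB
∠G = 85.36° − 174.67° = -89.31°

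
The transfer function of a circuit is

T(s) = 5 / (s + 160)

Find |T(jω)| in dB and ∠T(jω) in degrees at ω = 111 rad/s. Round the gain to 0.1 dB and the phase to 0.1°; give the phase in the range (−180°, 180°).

-31.8 dB, -34.8°

Substitute s = j111:
Numerator: 5 = 5 + j0
Denominator: (j111) + 160 = 160 + j111
|N| = √(5² + 0²) ≈ 5, ∠N ≈ 0.00°
|D| = √(160² + 111²) ≈ 194.73, ∠D ≈ 34.75°
|T| = 5 / 194.73 ≈ 0.025677
Gain = 20 log₁₀(0.025677) ≈ -31.81 dB
∠T = 0.00° − 34.75° = -34.75°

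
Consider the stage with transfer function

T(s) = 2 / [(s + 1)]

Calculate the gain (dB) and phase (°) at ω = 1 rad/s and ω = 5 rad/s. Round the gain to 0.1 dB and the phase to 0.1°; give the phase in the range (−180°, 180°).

ω = 1: 3.0 dB, -45.0°; ω = 5: -8.1 dB, -78.7°

At ω = 1 rad/s:
pole (1 + j1·1) = 1 + j1 → |·| ≈ 1.4142, ∠ ≈ 45.00°
|T| = 2 · 1 / (1.4142) ≈ 1.4142
Gain = 20 log₁₀(1.4142) ≈ 3.01 dB
∠T = (0°) − (45.00°) = -45.00°

At ω = 5 rad/s:
pole (1 + j5·1) = 1 + j5 → |·| ≈ 5.099, ∠ ≈ 78.69°
|T| = 2 · 1 / (5.099) ≈ 0.39223
Gain = 20 log₁₀(0.39223) ≈ -8.13 dB
∠T = (0°) − (78.69°) = -78.69°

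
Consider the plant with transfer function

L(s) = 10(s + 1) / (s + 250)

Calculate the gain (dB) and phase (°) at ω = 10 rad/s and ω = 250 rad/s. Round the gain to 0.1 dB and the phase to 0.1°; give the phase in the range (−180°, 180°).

ω = 10: -7.9 dB, 82.0°; ω = 250: 17.0 dB, 44.8°

At s = jω = j10:
zero (s+1): 1 + j10 → |·| = √(1²+10²) = √101 ≈ 10.05, ∠ = arctan(10/1) ≈ 84.29°
pole (s+250): 250 + j10 → |·| = √(250²+10²) = √62600 ≈ 250.2, ∠ = arctan(10/250) ≈ 2.29°
|L| = 10 · 10.05 / 250.2 ≈ 0.40168
Gain = 20 log₁₀(0.40168) ≈ -7.92 dB
∠L = 84.29° − 2.29° = 82.00°

At s = jω = j250:
zero (s+1): 1 + j250 → |·| = √(1²+250²) = √62501 ≈ 250, ∠ = arctan(250/1) ≈ 89.77°
pole (s+250): 250 + j250 → |·| = √(250²+250²) = √125000 ≈ 353.55, ∠ = arctan(250/250) ≈ 45.00°
|L| = 10 · 250 / 353.55 ≈ 7.0711
Gain = 20 log₁₀(7.0711) ≈ 16.99 dB
∠L = 89.77° − 45.00° = 44.77°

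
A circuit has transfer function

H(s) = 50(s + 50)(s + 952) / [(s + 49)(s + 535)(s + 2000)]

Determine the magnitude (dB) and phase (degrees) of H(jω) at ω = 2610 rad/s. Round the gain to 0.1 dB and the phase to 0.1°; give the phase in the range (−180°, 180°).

At s = jω = j2610:
zero (s+50): 50 + j2610 → |·| = √(50²+2610²) = √6814600 ≈ 2610.5, ∠ = arctan(2610/50) ≈ 88.90°
zero (s+952): 952 + j2610 → |·| = √(952²+2610²) = √7718404 ≈ 2778.2, ∠ = arctan(2610/952) ≈ 69.96°
pole (s+49): 49 + j2610 → |·| = √(49²+2610²) = √6814501 ≈ 2610.5, ∠ = arctan(2610/49) ≈ 88.92°
pole (s+535): 535 + j2610 → |·| = √(535²+2610²) = √7098325 ≈ 2664.3, ∠ = arctan(2610/535) ≈ 78.42°
pole (s+2000): 2000 + j2610 → |·| = √(2000²+2610²) = √10812100 ≈ 3288.2, ∠ = arctan(2610/2000) ≈ 52.54°
|H| = 50 · 7.2525e+06 / 2.287e+10 ≈ 0.015856
Gain = 20 log₁₀(0.015856) ≈ -36.00 dB
∠H = 158.86° − 219.88° = -61.02°

-36.0 dB, -61.0°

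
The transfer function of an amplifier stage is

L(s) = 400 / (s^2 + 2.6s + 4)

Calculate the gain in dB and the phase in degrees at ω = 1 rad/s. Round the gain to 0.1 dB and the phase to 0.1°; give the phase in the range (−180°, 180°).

40.1 dB, -40.9°

At s = jω = j1:
quadratic: (j1)² + 2.6·j1 + 4 = 3 + j2.6 → |·| ≈ 3.9699, ∠ ≈ 40.91°
|L| = 400 / 3.9699 ≈ 100.76
Gain = 20 log₁₀(100.76) ≈ 40.07 dB
∠L = 0.00° − 40.91° = -40.91°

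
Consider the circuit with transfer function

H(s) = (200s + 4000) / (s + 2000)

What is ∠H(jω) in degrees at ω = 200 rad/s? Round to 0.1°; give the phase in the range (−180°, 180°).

78.6°

Substitute s = j200:
Numerator: 200(j200) + 4000 = 4000 + j40000
Denominator: (j200) + 2000 = 2000 + j200
|N| = √(4000² + 40000²) ≈ 40200, ∠N ≈ 84.29°
|D| = √(2000² + 200²) ≈ 2010, ∠D ≈ 5.71°
∠H = 84.29° − 5.71° = 78.58°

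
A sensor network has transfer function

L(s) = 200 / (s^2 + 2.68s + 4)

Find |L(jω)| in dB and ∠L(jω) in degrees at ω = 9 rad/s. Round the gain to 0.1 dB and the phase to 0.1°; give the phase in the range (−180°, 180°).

At s = jω = j9:
quadratic: (j9)² + 2.68·j9 + 4 = -77 + j24.12 → |·| ≈ 80.689, ∠ ≈ 162.61°
|L| = 200 / 80.689 ≈ 2.4787
Gain = 20 log₁₀(2.4787) ≈ 7.88 dB
∠L = 0.00° − 162.61° = -162.61°

7.9 dB, -162.6°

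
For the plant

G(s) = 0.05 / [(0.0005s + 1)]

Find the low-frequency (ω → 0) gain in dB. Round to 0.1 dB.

G(0) = 0.05 · 1 / 1 = 0.05
20 log₁₀(0.05) ≈ -26.02 dB

-26.0 dB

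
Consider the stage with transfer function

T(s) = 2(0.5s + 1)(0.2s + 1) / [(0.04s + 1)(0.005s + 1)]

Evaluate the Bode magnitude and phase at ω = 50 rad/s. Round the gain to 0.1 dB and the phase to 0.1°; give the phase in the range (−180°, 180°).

At ω = 50 rad/s:
zero (1 + j50·0.5) = 1 + j25 → |·| ≈ 25.02, ∠ ≈ 87.71°
zero (1 + j50·0.2) = 1 + j10 → |·| ≈ 10.05, ∠ ≈ 84.29°
pole (1 + j50·0.04) = 1 + j2 → |·| ≈ 2.2361, ∠ ≈ 63.43°
pole (1 + j50·0.005) = 1 + j0.25 → |·| ≈ 1.0308, ∠ ≈ 14.04°
|T| = 2 · 25.02 · 10.05 / (2.2361 · 1.0308) ≈ 218.18
Gain = 20 log₁₀(218.18) ≈ 46.78 dB
∠T = (87.71° + 84.29°) − (63.43° + 14.04°) = 94.53°

46.8 dB, 94.5°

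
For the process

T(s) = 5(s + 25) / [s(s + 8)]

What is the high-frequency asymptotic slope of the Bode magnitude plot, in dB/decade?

-20 dB/decade

Each pole contributes −20 dB/decade at high frequency; each zero contributes +20 dB/decade.
Net: 1 zero(s) − 2 pole(s) → -20 dB/decade.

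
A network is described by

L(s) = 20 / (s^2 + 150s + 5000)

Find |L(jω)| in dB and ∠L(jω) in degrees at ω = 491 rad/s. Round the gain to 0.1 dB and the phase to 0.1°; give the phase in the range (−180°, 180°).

-81.8 dB, -162.7°

Substitute s = j491:
Numerator: 20 = 20 + j0
Denominator: (j491)^2 + 150(j491) + 5000 = -236081 + j73650
|N| = √(20² + 0²) ≈ 20, ∠N ≈ 0.00°
|D| = √(236081² + 73650²) ≈ 2.473e+05, ∠D ≈ 162.67°
|L| = 20 / 2.473e+05 ≈ 8.0873e-05
Gain = 20 log₁₀(8.0873e-05) ≈ -81.84 dB
∠L = 0.00° − 162.67° = -162.67°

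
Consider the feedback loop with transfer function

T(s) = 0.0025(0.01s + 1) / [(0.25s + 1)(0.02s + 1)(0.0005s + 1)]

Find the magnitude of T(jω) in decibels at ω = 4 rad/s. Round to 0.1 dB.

At ω = 4 rad/s:
zero (1 + j4·0.01) = 1 + j0.04 → |·| ≈ 1.0008, ∠ ≈ 2.29°
pole (1 + j4·0.25) = 1 + j1 → |·| ≈ 1.4142, ∠ ≈ 45.00°
pole (1 + j4·0.02) = 1 + j0.08 → |·| ≈ 1.0032, ∠ ≈ 4.57°
pole (1 + j4·0.0005) = 1 + j0.002 → |·| ≈ 1, ∠ ≈ 0.11°
|T| = 0.0025 · 1.0008 / (1.4142 · 1.0032 · 1) ≈ 0.0017636
Gain = 20 log₁₀(0.0017636) ≈ -55.07 dB

-55.1 dB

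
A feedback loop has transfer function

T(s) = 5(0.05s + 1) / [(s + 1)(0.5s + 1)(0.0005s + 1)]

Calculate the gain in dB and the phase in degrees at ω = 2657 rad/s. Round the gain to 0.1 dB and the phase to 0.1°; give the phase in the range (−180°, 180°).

At ω = 2657 rad/s:
zero (1 + j2657·0.05) = 1 + j132.85 → |·| ≈ 132.85, ∠ ≈ 89.57°
pole (1 + j2657·1) = 1 + j2657 → |·| ≈ 2657, ∠ ≈ 89.98°
pole (1 + j2657·0.5) = 1 + j1328.5 → |·| ≈ 1328.5, ∠ ≈ 89.96°
pole (1 + j2657·0.0005) = 1 + j1.3285 → |·| ≈ 1.6628, ∠ ≈ 53.03°
|T| = 5 · 132.85 / (2657 · 1328.5 · 1.6628) ≈ 0.00011317
Gain = 20 log₁₀(0.00011317) ≈ -78.93 dB
∠T = (89.57°) − (89.98° + 89.96° + 53.03°) = -143.40°

-78.9 dB, -143.4°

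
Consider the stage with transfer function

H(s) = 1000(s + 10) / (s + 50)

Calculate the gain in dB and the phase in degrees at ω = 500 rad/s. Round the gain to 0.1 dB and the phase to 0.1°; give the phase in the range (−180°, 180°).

60.0 dB, 4.6°

At s = jω = j500:
zero (s+10): 10 + j500 → |·| = √(10²+500²) = √250100 ≈ 500.1, ∠ = arctan(500/10) ≈ 88.85°
pole (s+50): 50 + j500 → |·| = √(50²+500²) = √252500 ≈ 502.49, ∠ = arctan(500/50) ≈ 84.29°
|H| = 1000 · 500.1 / 502.49 ≈ 995.24
Gain = 20 log₁₀(995.24) ≈ 59.96 dB
∠H = 88.85° − 84.29° = 4.56°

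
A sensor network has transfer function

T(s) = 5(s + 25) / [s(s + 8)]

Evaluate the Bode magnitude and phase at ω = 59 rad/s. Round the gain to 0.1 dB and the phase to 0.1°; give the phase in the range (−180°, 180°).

At s = jω = j59:
zero (s+25): 25 + j59 → |·| = √(25²+59²) = √4106 ≈ 64.078, ∠ = arctan(59/25) ≈ 67.04°
pole (s+8): 8 + j59 → |·| = √(8²+59²) = √3545 ≈ 59.54, ∠ = arctan(59/8) ≈ 82.28°
pole at origin: |s| = 59, ∠ = 90.00° (in denominator)
|T| = 5 · 64.078 / 3512.9 ≈ 0.091204
Gain = 20 log₁₀(0.091204) ≈ -20.80 dB
∠T = 67.04° − 172.28° = -105.24°

-20.8 dB, -105.2°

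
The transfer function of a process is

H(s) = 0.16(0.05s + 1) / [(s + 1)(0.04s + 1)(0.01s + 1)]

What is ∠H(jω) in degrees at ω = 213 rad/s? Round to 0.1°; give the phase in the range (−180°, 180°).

-153.3°

At ω = 213 rad/s:
zero (1 + j213·0.05) = 1 + j10.65 → |·| ≈ 10.697, ∠ ≈ 84.64°
pole (1 + j213·1) = 1 + j213 → |·| ≈ 213, ∠ ≈ 89.73°
pole (1 + j213·0.04) = 1 + j8.52 → |·| ≈ 8.5785, ∠ ≈ 83.31°
pole (1 + j213·0.01) = 1 + j2.13 → |·| ≈ 2.3531, ∠ ≈ 64.85°
∠H = (84.64°) − (89.73° + 83.31° + 64.85°) = -153.25°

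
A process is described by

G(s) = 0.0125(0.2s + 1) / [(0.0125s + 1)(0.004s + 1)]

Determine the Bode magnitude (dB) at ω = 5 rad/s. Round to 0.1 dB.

-35.1 dB

At ω = 5 rad/s:
zero (1 + j5·0.2) = 1 + j1 → |·| ≈ 1.4142, ∠ ≈ 45.00°
pole (1 + j5·0.0125) = 1 + j0.0625 → |·| ≈ 1.002, ∠ ≈ 3.58°
pole (1 + j5·0.004) = 1 + j0.02 → |·| ≈ 1.0002, ∠ ≈ 1.15°
|G| = 0.0125 · 1.4142 / (1.002 · 1.0002) ≈ 0.017639
Gain = 20 log₁₀(0.017639) ≈ -35.07 dB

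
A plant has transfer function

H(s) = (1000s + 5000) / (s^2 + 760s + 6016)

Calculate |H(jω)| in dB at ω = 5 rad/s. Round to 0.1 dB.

Substitute s = j5:
Numerator: 1000(j5) + 5000 = 5000 + j5000
Denominator: (j5)^2 + 760(j5) + 6016 = 5991 + j3800
|N| = √(5000² + 5000²) ≈ 7071.1, ∠N ≈ 45.00°
|D| = √(5991² + 3800²) ≈ 7094.5, ∠D ≈ 32.39°
|H| = 7071.1 / 7094.5 ≈ 0.9967
Gain = 20 log₁₀(0.9967) ≈ -0.03 dB

-0.0 dB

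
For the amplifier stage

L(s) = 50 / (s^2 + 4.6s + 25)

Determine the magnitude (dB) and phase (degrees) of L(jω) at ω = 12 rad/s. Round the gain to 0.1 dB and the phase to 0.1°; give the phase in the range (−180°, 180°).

At s = jω = j12:
quadratic: (j12)² + 4.6·j12 + 25 = -119 + j55.2 → |·| ≈ 131.18, ∠ ≈ 155.12°
|L| = 50 / 131.18 ≈ 0.38116
Gain = 20 log₁₀(0.38116) ≈ -8.38 dB
∠L = 0.00° − 155.12° = -155.12°

-8.4 dB, -155.1°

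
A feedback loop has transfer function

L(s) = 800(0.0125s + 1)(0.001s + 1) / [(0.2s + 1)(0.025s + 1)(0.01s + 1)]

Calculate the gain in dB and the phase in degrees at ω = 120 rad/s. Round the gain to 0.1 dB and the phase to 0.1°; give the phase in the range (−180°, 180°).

21.8 dB, -146.2°

At ω = 120 rad/s:
zero (1 + j120·0.0125) = 1 + j1.5 → |·| ≈ 1.8028, ∠ ≈ 56.31°
zero (1 + j120·0.001) = 1 + j0.12 → |·| ≈ 1.0072, ∠ ≈ 6.84°
pole (1 + j120·0.2) = 1 + j24 → |·| ≈ 24.021, ∠ ≈ 87.61°
pole (1 + j120·0.025) = 1 + j3 → |·| ≈ 3.1623, ∠ ≈ 71.57°
pole (1 + j120·0.01) = 1 + j1.2 → |·| ≈ 1.562, ∠ ≈ 50.19°
|L| = 800 · 1.8028 · 1.0072 / (24.021 · 3.1623 · 1.562) ≈ 12.243
Gain = 20 log₁₀(12.243) ≈ 21.76 dB
∠L = (56.31° + 6.84°) − (87.61° + 71.57° + 50.19°) = -146.22°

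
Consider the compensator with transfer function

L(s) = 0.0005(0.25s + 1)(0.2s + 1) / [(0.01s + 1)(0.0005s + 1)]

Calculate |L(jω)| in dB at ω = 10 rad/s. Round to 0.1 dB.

-50.5 dB

At ω = 10 rad/s:
zero (1 + j10·0.25) = 1 + j2.5 → |·| ≈ 2.6926, ∠ ≈ 68.20°
zero (1 + j10·0.2) = 1 + j2 → |·| ≈ 2.2361, ∠ ≈ 63.43°
pole (1 + j10·0.01) = 1 + j0.1 → |·| ≈ 1.005, ∠ ≈ 5.71°
pole (1 + j10·0.0005) = 1 + j0.005 → |·| ≈ 1, ∠ ≈ 0.29°
|L| = 0.0005 · 2.6926 · 2.2361 / (1.005 · 1) ≈ 0.0029955
Gain = 20 log₁₀(0.0029955) ≈ -50.47 dB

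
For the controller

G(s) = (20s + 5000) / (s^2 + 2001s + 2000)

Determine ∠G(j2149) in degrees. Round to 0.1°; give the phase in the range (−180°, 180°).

Substitute s = j2149:
Numerator: 20(j2149) + 5000 = 5000 + j42980
Denominator: (j2149)^2 + 2001(j2149) + 2000 = -4616201 + j4300149
|N| = √(5000² + 42980²) ≈ 43270, ∠N ≈ 83.36°
|D| = √(4616201² + 4300149²) ≈ 6.3088e+06, ∠D ≈ 137.03°
∠G = 83.36° − 137.03° = -53.67°

-53.7°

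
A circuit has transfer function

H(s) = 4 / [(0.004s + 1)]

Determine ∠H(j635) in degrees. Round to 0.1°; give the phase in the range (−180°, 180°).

At ω = 635 rad/s:
pole (1 + j635·0.004) = 1 + j2.54 → |·| ≈ 2.7298, ∠ ≈ 68.51°
∠H = (0°) − (68.51°) = -68.51°

-68.5°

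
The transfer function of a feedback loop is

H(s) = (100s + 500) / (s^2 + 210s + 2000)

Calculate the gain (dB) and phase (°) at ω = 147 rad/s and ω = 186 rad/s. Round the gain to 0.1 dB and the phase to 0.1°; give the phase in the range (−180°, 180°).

ω = 147: -7.9 dB, -34.4°; ω = 186: -8.7 dB, -41.4°

Substitute s = j147:
Numerator: 100(j147) + 500 = 500 + j14700
Denominator: (j147)^2 + 210(j147) + 2000 = -19609 + j30870
|N| = √(500² + 14700²) ≈ 14709, ∠N ≈ 88.05°
|D| = √(19609² + 30870²) ≈ 36571, ∠D ≈ 122.42°
|H| = 14709 / 36571 ≈ 0.4022
Gain = 20 log₁₀(0.4022) ≈ -7.91 dB
∠H = 88.05° − 122.42° = -34.37°

Substitute s = j186:
Numerator: 100(j186) + 500 = 500 + j18600
Denominator: (j186)^2 + 210(j186) + 2000 = -32596 + j39060
|N| = √(500² + 18600²) ≈ 18607, ∠N ≈ 88.46°
|D| = √(32596² + 39060²) ≈ 50874, ∠D ≈ 129.85°
|H| = 18607 / 50874 ≈ 0.36575
Gain = 20 log₁₀(0.36575) ≈ -8.74 dB
∠H = 88.46° − 129.85° = -41.39°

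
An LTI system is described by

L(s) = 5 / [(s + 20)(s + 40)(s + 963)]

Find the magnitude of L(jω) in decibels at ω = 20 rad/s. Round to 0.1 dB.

At s = jω = j20:
pole (s+20): 20 + j20 → |·| = √(20²+20²) = √800 ≈ 28.284, ∠ = arctan(20/20) ≈ 45.00°
pole (s+40): 40 + j20 → |·| = √(40²+20²) = √2000 ≈ 44.721, ∠ = arctan(20/40) ≈ 26.57°
pole (s+963): 963 + j20 → |·| = √(963²+20²) = √927769 ≈ 963.21, ∠ = arctan(20/963) ≈ 1.19°
|L| = 5 / 1.2184e+06 ≈ 4.1037e-06
Gain = 20 log₁₀(4.1037e-06) ≈ -107.74 dB

-107.7 dB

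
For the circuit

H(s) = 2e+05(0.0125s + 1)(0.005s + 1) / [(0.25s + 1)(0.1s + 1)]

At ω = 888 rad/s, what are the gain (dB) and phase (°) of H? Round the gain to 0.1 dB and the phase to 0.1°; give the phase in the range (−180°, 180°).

54.2 dB, -16.9°

At ω = 888 rad/s:
zero (1 + j888·0.0125) = 1 + j11.1 → |·| ≈ 11.145, ∠ ≈ 84.85°
zero (1 + j888·0.005) = 1 + j4.44 → |·| ≈ 4.5512, ∠ ≈ 77.31°
pole (1 + j888·0.25) = 1 + j222 → |·| ≈ 222, ∠ ≈ 89.74°
pole (1 + j888·0.1) = 1 + j88.8 → |·| ≈ 88.806, ∠ ≈ 89.35°
|H| = 2e+05 · 11.145 · 4.5512 / (222 · 88.806) ≈ 514.57
Gain = 20 log₁₀(514.57) ≈ 54.23 dB
∠H = (84.85° + 77.31°) − (89.74° + 89.35°) = -16.93°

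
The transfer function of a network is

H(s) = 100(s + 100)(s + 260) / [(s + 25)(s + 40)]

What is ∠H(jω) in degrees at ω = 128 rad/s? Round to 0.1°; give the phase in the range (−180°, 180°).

-73.4°

At s = jω = j128:
zero (s+100): 100 + j128 → |·| = √(100²+128²) = √26384 ≈ 162.43, ∠ = arctan(128/100) ≈ 52.00°
zero (s+260): 260 + j128 → |·| = √(260²+128²) = √83984 ≈ 289.8, ∠ = arctan(128/260) ≈ 26.21°
pole (s+25): 25 + j128 → |·| = √(25²+128²) = √17009 ≈ 130.42, ∠ = arctan(128/25) ≈ 78.95°
pole (s+40): 40 + j128 → |·| = √(40²+128²) = √17984 ≈ 134.1, ∠ = arctan(128/40) ≈ 72.65°
∠H = 78.21° − 151.60° = -73.39°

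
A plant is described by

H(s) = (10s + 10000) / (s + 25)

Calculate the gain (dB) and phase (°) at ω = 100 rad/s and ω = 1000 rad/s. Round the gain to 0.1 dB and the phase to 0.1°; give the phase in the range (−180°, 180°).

Substitute s = j100:
Numerator: 10(j100) + 10000 = 10000 + j1000
Denominator: (j100) + 25 = 25 + j100
|N| = √(10000² + 1000²) ≈ 10050, ∠N ≈ 5.71°
|D| = √(25² + 100²) ≈ 103.08, ∠D ≈ 75.96°
|H| = 10050 / 103.08 ≈ 97.497
Gain = 20 log₁₀(97.497) ≈ 39.78 dB
∠H = 5.71° − 75.96° = -70.25°

Substitute s = j1000:
Numerator: 10(j1000) + 10000 = 10000 + j10000
Denominator: (j1000) + 25 = 25 + j1000
|N| = √(10000² + 10000²) ≈ 14142, ∠N ≈ 45.00°
|D| = √(25² + 1000²) ≈ 1000.3, ∠D ≈ 88.57°
|H| = 14142 / 1000.3 ≈ 14.138
Gain = 20 log₁₀(14.138) ≈ 23.01 dB
∠H = 45.00° − 88.57° = -43.57°

ω = 100: 39.8 dB, -70.3°; ω = 1000: 23.0 dB, -43.6°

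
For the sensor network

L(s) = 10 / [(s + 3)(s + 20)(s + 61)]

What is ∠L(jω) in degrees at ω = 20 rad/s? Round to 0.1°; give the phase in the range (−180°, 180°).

At s = jω = j20:
pole (s+3): 3 + j20 → |·| = √(3²+20²) = √409 ≈ 20.224, ∠ = arctan(20/3) ≈ 81.47°
pole (s+20): 20 + j20 → |·| = √(20²+20²) = √800 ≈ 28.284, ∠ = arctan(20/20) ≈ 45.00°
pole (s+61): 61 + j20 → |·| = √(61²+20²) = √4121 ≈ 64.195, ∠ = arctan(20/61) ≈ 18.15°
∠L = 0.00° − 144.62° = -144.62°

-144.6°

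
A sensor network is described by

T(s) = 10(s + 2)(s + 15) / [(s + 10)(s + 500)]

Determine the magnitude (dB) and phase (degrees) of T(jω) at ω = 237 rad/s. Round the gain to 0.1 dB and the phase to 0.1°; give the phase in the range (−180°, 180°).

At s = jω = j237:
zero (s+2): 2 + j237 → |·| = √(2²+237²) = √56173 ≈ 237.01, ∠ = arctan(237/2) ≈ 89.52°
zero (s+15): 15 + j237 → |·| = √(15²+237²) = √56394 ≈ 237.47, ∠ = arctan(237/15) ≈ 86.38°
pole (s+10): 10 + j237 → |·| = √(10²+237²) = √56269 ≈ 237.21, ∠ = arctan(237/10) ≈ 87.58°
pole (s+500): 500 + j237 → |·| = √(500²+237²) = √306169 ≈ 553.33, ∠ = arctan(237/500) ≈ 25.36°
|T| = 10 · 56283 / 1.3126e+05 ≈ 4.2879
Gain = 20 log₁₀(4.2879) ≈ 12.64 dB
∠T = 175.90° − 112.94° = 62.96°

12.6 dB, 63.0°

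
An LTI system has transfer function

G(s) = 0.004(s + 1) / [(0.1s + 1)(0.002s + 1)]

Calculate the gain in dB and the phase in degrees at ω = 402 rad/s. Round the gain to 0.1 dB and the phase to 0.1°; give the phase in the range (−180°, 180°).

At ω = 402 rad/s:
zero (1 + j402·1) = 1 + j402 → |·| ≈ 402, ∠ ≈ 89.86°
pole (1 + j402·0.1) = 1 + j40.2 → |·| ≈ 40.212, ∠ ≈ 88.58°
pole (1 + j402·0.002) = 1 + j0.804 → |·| ≈ 1.2831, ∠ ≈ 38.80°
|G| = 0.004 · 402 / (40.212 · 1.2831) ≈ 0.031165
Gain = 20 log₁₀(0.031165) ≈ -30.13 dB
∠G = (89.86°) − (88.58° + 38.80°) = -37.52°

-30.1 dB, -37.5°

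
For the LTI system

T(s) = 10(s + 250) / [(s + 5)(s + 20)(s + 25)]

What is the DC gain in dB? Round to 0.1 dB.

0.0 dB

T(0) = 10·250 / (5·20·25) = 1
20 log₁₀(1) ≈ 0.00 dB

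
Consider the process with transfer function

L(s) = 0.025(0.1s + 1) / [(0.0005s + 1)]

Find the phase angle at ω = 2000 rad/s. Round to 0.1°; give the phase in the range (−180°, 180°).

At ω = 2000 rad/s:
zero (1 + j2000·0.1) = 1 + j200 → |·| ≈ 200, ∠ ≈ 89.71°
pole (1 + j2000·0.0005) = 1 + j1 → |·| ≈ 1.4142, ∠ ≈ 45.00°
∠L = (89.71°) − (45.00°) = 44.71°

44.7°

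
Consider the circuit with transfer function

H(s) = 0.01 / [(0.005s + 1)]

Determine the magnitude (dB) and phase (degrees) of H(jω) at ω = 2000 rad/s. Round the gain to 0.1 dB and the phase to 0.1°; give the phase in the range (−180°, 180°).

-60.0 dB, -84.3°

At ω = 2000 rad/s:
pole (1 + j2000·0.005) = 1 + j10 → |·| ≈ 10.05, ∠ ≈ 84.29°
|H| = 0.01 · 1 / (10.05) ≈ 0.00099502
Gain = 20 log₁₀(0.00099502) ≈ -60.04 dB
∠H = (0°) − (84.29°) = -84.29°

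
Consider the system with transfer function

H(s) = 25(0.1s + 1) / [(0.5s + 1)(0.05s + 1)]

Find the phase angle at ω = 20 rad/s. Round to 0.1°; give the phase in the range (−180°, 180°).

-65.9°

At ω = 20 rad/s:
zero (1 + j20·0.1) = 1 + j2 → |·| ≈ 2.2361, ∠ ≈ 63.43°
pole (1 + j20·0.5) = 1 + j10 → |·| ≈ 10.05, ∠ ≈ 84.29°
pole (1 + j20·0.05) = 1 + j1 → |·| ≈ 1.4142, ∠ ≈ 45.00°
∠H = (63.43°) − (84.29° + 45.00°) = -65.86°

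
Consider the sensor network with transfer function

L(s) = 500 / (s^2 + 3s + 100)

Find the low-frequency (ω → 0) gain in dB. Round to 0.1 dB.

14.0 dB

L(0) = 500 / 100 = 5
20 log₁₀(5) ≈ 13.98 dB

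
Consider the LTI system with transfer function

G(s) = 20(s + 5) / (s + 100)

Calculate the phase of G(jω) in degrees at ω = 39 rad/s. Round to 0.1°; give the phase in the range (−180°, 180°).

61.4°

At s = jω = j39:
zero (s+5): 5 + j39 → |·| = √(5²+39²) = √1546 ≈ 39.319, ∠ = arctan(39/5) ≈ 82.69°
pole (s+100): 100 + j39 → |·| = √(100²+39²) = √11521 ≈ 107.34, ∠ = arctan(39/100) ≈ 21.31°
∠G = 82.69° − 21.31° = 61.38°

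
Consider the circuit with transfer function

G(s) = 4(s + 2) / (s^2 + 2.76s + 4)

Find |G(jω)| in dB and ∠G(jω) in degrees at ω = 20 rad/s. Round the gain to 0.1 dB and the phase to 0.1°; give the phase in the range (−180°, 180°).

-13.9 dB, -87.8°

At s = jω = j20:
zero (s+2): 2 + j20 → |·| = √(2²+20²) = √404 ≈ 20.1, ∠ = arctan(20/2) ≈ 84.29°
quadratic: (j20)² + 2.76·j20 + 4 = -396 + j55.2 → |·| ≈ 399.83, ∠ ≈ 172.06°
|G| = 4 · 20.1 / 399.83 ≈ 0.20109
Gain = 20 log₁₀(0.20109) ≈ -13.93 dB
∠G = 84.29° − 172.06° = -87.77°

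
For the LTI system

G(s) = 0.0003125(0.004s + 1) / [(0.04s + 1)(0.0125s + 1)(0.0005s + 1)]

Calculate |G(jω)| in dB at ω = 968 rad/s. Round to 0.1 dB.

-112.4 dB

At ω = 968 rad/s:
zero (1 + j968·0.004) = 1 + j3.872 → |·| ≈ 3.999, ∠ ≈ 75.52°
pole (1 + j968·0.04) = 1 + j38.72 → |·| ≈ 38.733, ∠ ≈ 88.52°
pole (1 + j968·0.0125) = 1 + j12.1 → |·| ≈ 12.141, ∠ ≈ 85.28°
pole (1 + j968·0.0005) = 1 + j0.484 → |·| ≈ 1.111, ∠ ≈ 25.83°
|G| = 0.0003125 · 3.999 / (38.733 · 12.141 · 1.111) ≈ 2.3919e-06
Gain = 20 log₁₀(2.3919e-06) ≈ -112.43 dB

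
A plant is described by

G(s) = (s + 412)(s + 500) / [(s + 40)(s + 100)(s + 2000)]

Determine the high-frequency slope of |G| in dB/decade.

-20 dB/decade

Each pole contributes −20 dB/decade at high frequency; each zero contributes +20 dB/decade.
Net: 2 zero(s) − 3 pole(s) → -20 dB/decade.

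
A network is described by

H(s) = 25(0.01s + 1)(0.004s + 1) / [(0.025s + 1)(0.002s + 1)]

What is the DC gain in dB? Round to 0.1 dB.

H(0) = 25 · 1 / 1 = 25
20 log₁₀(25) ≈ 27.96 dB

28.0 dB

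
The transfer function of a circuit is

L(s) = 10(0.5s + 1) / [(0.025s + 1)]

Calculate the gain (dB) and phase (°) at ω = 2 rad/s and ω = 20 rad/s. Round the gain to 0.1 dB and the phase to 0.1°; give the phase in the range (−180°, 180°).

At ω = 2 rad/s:
zero (1 + j2·0.5) = 1 + j1 → |·| ≈ 1.4142, ∠ ≈ 45.00°
pole (1 + j2·0.025) = 1 + j0.05 → |·| ≈ 1.0012, ∠ ≈ 2.86°
|L| = 10 · 1.4142 / (1.0012) ≈ 14.125
Gain = 20 log₁₀(14.125) ≈ 23.00 dB
∠L = (45.00°) − (2.86°) = 42.14°

At ω = 20 rad/s:
zero (1 + j20·0.5) = 1 + j10 → |·| ≈ 10.05, ∠ ≈ 84.29°
pole (1 + j20·0.025) = 1 + j0.5 → |·| ≈ 1.118, ∠ ≈ 26.57°
|L| = 10 · 10.05 / (1.118) ≈ 89.893
Gain = 20 log₁₀(89.893) ≈ 39.07 dB
∠L = (84.29°) − (26.57°) = 57.72°

ω = 2: 23.0 dB, 42.1°; ω = 20: 39.1 dB, 57.7°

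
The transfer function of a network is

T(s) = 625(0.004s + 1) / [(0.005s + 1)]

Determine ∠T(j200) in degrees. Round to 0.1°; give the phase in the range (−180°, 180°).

At ω = 200 rad/s:
zero (1 + j200·0.004) = 1 + j0.8 → |·| ≈ 1.2806, ∠ ≈ 38.66°
pole (1 + j200·0.005) = 1 + j1 → |·| ≈ 1.4142, ∠ ≈ 45.00°
∠T = (38.66°) − (45.00°) = -6.34°

-6.3°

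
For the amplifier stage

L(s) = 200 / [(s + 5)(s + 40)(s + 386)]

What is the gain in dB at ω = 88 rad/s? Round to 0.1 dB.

At s = jω = j88:
pole (s+5): 5 + j88 → |·| = √(5²+88²) = √7769 ≈ 88.142, ∠ = arctan(88/5) ≈ 86.75°
pole (s+40): 40 + j88 → |·| = √(40²+88²) = √9344 ≈ 96.664, ∠ = arctan(88/40) ≈ 65.56°
pole (s+386): 386 + j88 → |·| = √(386²+88²) = √156740 ≈ 395.9, ∠ = arctan(88/386) ≈ 12.84°
|L| = 200 / 3.3731e+06 ≈ 5.9293e-05
Gain = 20 log₁₀(5.9293e-05) ≈ -84.54 dB

-84.5 dB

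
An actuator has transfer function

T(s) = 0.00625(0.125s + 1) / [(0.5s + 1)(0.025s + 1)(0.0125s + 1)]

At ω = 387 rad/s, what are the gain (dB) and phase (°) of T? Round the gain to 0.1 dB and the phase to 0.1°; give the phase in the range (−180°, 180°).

At ω = 387 rad/s:
zero (1 + j387·0.125) = 1 + j48.375 → |·| ≈ 48.385, ∠ ≈ 88.82°
pole (1 + j387·0.5) = 1 + j193.5 → |·| ≈ 193.5, ∠ ≈ 89.70°
pole (1 + j387·0.025) = 1 + j9.675 → |·| ≈ 9.7265, ∠ ≈ 84.10°
pole (1 + j387·0.0125) = 1 + j4.8375 → |·| ≈ 4.9398, ∠ ≈ 78.32°
|T| = 0.00625 · 48.385 / (193.5 · 9.7265 · 4.9398) ≈ 3.2527e-05
Gain = 20 log₁₀(3.2527e-05) ≈ -89.76 dB
∠T = (88.82°) − (89.70° + 84.10° + 78.32°) = -163.30°

-89.8 dB, -163.3°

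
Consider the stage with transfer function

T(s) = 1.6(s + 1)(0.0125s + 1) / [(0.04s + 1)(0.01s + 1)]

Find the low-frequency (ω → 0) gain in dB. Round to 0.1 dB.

T(0) = 1.6 · 1 / 1 = 1.6
20 log₁₀(1.6) ≈ 4.08 dB

4.1 dB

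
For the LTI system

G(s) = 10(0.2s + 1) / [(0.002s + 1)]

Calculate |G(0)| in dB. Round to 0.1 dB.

G(0) = 10 · 1 / 1 = 10
20 log₁₀(10) ≈ 20.00 dB

20.0 dB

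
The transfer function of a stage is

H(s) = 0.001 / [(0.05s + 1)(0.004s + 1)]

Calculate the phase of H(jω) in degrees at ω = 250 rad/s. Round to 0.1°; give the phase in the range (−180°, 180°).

At ω = 250 rad/s:
pole (1 + j250·0.05) = 1 + j12.5 → |·| ≈ 12.54, ∠ ≈ 85.43°
pole (1 + j250·0.004) = 1 + j1 → |·| ≈ 1.4142, ∠ ≈ 45.00°
∠H = (0°) − (85.43° + 45.00°) = -130.43°

-130.4°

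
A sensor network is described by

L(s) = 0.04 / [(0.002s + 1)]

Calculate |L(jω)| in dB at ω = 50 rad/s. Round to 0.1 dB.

-28.0 dB

At ω = 50 rad/s:
pole (1 + j50·0.002) = 1 + j0.1 → |·| ≈ 1.005, ∠ ≈ 5.71°
|L| = 0.04 · 1 / (1.005) ≈ 0.039801
Gain = 20 log₁₀(0.039801) ≈ -28.00 dB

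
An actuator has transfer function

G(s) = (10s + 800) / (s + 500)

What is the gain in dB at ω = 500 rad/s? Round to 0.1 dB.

17.1 dB

Substitute s = j500:
Numerator: 10(j500) + 800 = 800 + j5000
Denominator: (j500) + 500 = 500 + j500
|N| = √(800² + 5000²) ≈ 5063.6, ∠N ≈ 80.91°
|D| = √(500² + 500²) ≈ 707.11, ∠D ≈ 45.00°
|G| = 5063.6 / 707.11 ≈ 7.161
Gain = 20 log₁₀(7.161) ≈ 17.10 dB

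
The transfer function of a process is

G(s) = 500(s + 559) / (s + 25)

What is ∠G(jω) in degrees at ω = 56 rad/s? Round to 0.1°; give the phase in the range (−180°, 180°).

At s = jω = j56:
zero (s+559): 559 + j56 → |·| = √(559²+56²) = √315617 ≈ 561.8, ∠ = arctan(56/559) ≈ 5.72°
pole (s+25): 25 + j56 → |·| = √(25²+56²) = √3761 ≈ 61.327, ∠ = arctan(56/25) ≈ 65.94°
∠G = 5.72° − 65.94° = -60.22°

-60.2°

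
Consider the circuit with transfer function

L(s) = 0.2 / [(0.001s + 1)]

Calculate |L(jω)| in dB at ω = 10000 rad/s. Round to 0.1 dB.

At ω = 10000 rad/s:
pole (1 + j10000·0.001) = 1 + j10 → |·| ≈ 10.05, ∠ ≈ 84.29°
|L| = 0.2 · 1 / (10.05) ≈ 0.0199
Gain = 20 log₁₀(0.0199) ≈ -34.02 dB

-34.0 dB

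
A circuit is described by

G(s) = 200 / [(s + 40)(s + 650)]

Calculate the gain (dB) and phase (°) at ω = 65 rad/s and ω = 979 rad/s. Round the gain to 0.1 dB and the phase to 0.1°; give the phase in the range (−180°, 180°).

ω = 65: -47.9 dB, -64.1°; ω = 979: -75.2 dB, -144.1°

At s = jω = j65:
pole (s+40): 40 + j65 → |·| = √(40²+65²) = √5825 ≈ 76.322, ∠ = arctan(65/40) ≈ 58.39°
pole (s+650): 650 + j65 → |·| = √(650²+65²) = √426725 ≈ 653.24, ∠ = arctan(65/650) ≈ 5.71°
|G| = 200 / 49857 ≈ 0.0040115
Gain = 20 log₁₀(0.0040115) ≈ -47.93 dB
∠G = 0.00° − 64.10° = -64.10°

At s = jω = j979:
pole (s+40): 40 + j979 → |·| = √(40²+979²) = √960041 ≈ 979.82, ∠ = arctan(979/40) ≈ 87.66°
pole (s+650): 650 + j979 → |·| = √(650²+979²) = √1380941 ≈ 1175.1, ∠ = arctan(979/650) ≈ 56.42°
|G| = 200 / 1.1514e+06 ≈ 0.0001737
Gain = 20 log₁₀(0.0001737) ≈ -75.20 dB
∠G = 0.00° − 144.08° = -144.08°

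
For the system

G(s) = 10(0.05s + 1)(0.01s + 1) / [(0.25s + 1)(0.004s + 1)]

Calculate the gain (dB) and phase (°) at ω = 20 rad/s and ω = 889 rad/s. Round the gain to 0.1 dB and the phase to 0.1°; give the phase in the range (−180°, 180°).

At ω = 20 rad/s:
zero (1 + j20·0.05) = 1 + j1 → |·| ≈ 1.4142, ∠ ≈ 45.00°
zero (1 + j20·0.01) = 1 + j0.2 → |·| ≈ 1.0198, ∠ ≈ 11.31°
pole (1 + j20·0.25) = 1 + j5 → |·| ≈ 5.099, ∠ ≈ 78.69°
pole (1 + j20·0.004) = 1 + j0.08 → |·| ≈ 1.0032, ∠ ≈ 4.57°
|G| = 10 · 1.4142 · 1.0198 / (5.099 · 1.0032) ≈ 2.8194
Gain = 20 log₁₀(2.8194) ≈ 9.00 dB
∠G = (45.00° + 11.31°) − (78.69° + 4.57°) = -26.95°

At ω = 889 rad/s:
zero (1 + j889·0.05) = 1 + j44.45 → |·| ≈ 44.461, ∠ ≈ 88.71°
zero (1 + j889·0.01) = 1 + j8.89 → |·| ≈ 8.9461, ∠ ≈ 83.58°
pole (1 + j889·0.25) = 1 + j222.25 → |·| ≈ 222.25, ∠ ≈ 89.74°
pole (1 + j889·0.004) = 1 + j3.556 → |·| ≈ 3.6939, ∠ ≈ 74.29°
|G| = 10 · 44.461 · 8.9461 / (222.25 · 3.6939) ≈ 4.8449
Gain = 20 log₁₀(4.8449) ≈ 13.71 dB
∠G = (88.71° + 83.58°) − (89.74° + 74.29°) = 8.26°

ω = 20: 9.0 dB, -27.0°; ω = 889: 13.7 dB, 8.3°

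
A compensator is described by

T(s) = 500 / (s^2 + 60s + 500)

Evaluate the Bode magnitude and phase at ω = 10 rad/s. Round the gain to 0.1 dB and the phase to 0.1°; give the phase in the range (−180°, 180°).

Substitute s = j10:
Numerator: 500 = 500 + j0
Denominator: (j10)^2 + 60(j10) + 500 = 400 + j600
|N| = √(500² + 0²) ≈ 500, ∠N ≈ 0.00°
|D| = √(400² + 600²) ≈ 721.11, ∠D ≈ 56.31°
|T| = 500 / 721.11 ≈ 0.69338
Gain = 20 log₁₀(0.69338) ≈ -3.18 dB
∠T = 0.00° − 56.31° = -56.31°

-3.2 dB, -56.3°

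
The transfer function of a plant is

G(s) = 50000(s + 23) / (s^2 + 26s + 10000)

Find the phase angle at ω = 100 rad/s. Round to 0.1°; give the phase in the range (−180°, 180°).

At s = jω = j100:
zero (s+23): 23 + j100 → |·| = √(23²+100²) = √10529 ≈ 102.61, ∠ = arctan(100/23) ≈ 77.05°
quadratic: (j100)² + 26·j100 + 10000 = 0 + j2600 → |·| ≈ 2600, ∠ ≈ 90.00°
∠G = 77.05° − 90.00° = -12.95°

-13.0°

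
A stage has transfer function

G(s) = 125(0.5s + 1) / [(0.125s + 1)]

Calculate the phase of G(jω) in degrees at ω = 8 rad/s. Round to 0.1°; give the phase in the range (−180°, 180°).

31.0°

At ω = 8 rad/s:
zero (1 + j8·0.5) = 1 + j4 → |·| ≈ 4.1231, ∠ ≈ 75.96°
pole (1 + j8·0.125) = 1 + j1 → |·| ≈ 1.4142, ∠ ≈ 45.00°
∠G = (75.96°) − (45.00°) = 30.96°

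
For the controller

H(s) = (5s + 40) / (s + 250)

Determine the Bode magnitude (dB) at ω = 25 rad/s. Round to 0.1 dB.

Substitute s = j25:
Numerator: 5(j25) + 40 = 40 + j125
Denominator: (j25) + 250 = 250 + j25
|N| = √(40² + 125²) ≈ 131.24, ∠N ≈ 72.26°
|D| = √(250² + 25²) ≈ 251.25, ∠D ≈ 5.71°
|H| = 131.24 / 251.25 ≈ 0.52235
Gain = 20 log₁₀(0.52235) ≈ -5.64 dB

-5.6 dB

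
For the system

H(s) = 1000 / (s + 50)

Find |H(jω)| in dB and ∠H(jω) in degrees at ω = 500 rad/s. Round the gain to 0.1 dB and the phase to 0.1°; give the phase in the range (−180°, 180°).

At s = jω = j500:
pole (s+50): 50 + j500 → |·| = √(50²+500²) = √252500 ≈ 502.49, ∠ = arctan(500/50) ≈ 84.29°
|H| = 1000 / 502.49 ≈ 1.9901
Gain = 20 log₁₀(1.9901) ≈ 5.98 dB
∠H = 0.00° − 84.29° = -84.29°

6.0 dB, -84.3°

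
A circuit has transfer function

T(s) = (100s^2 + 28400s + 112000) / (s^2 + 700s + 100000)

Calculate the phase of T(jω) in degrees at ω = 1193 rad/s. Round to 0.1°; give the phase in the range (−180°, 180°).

18.9°

Substitute s = j1193:
Numerator: 100(j1193)^2 + 28400(j1193) + 112000 = -142212900 + j33881200
Denominator: (j1193)^2 + 700(j1193) + 100000 = -1323249 + j835100
|N| = √(142212900² + 33881200²) ≈ 1.4619e+08, ∠N ≈ 166.60°
|D| = √(1323249² + 835100²) ≈ 1.5647e+06, ∠D ≈ 147.74°
∠T = 166.60° − 147.74° = 18.86°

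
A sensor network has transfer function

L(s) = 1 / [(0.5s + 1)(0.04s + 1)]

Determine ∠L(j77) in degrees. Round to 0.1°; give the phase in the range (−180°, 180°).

-160.5°

At ω = 77 rad/s:
pole (1 + j77·0.5) = 1 + j38.5 → |·| ≈ 38.513, ∠ ≈ 88.51°
pole (1 + j77·0.04) = 1 + j3.08 → |·| ≈ 3.2383, ∠ ≈ 72.01°
∠L = (0°) − (88.51° + 72.01°) = -160.52°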